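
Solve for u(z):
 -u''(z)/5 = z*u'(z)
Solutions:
 u(z) = C1 + C2*erf(sqrt(10)*z/2)


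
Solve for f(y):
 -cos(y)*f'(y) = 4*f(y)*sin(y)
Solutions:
 f(y) = C1*cos(y)^4


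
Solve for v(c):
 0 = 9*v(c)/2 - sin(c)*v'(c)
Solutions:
 v(c) = C1*(cos(c) - 1)^(1/4)*(cos(c)^2 - 2*cos(c) + 1)/((cos(c) + 1)^(1/4)*(cos(c)^2 + 2*cos(c) + 1))


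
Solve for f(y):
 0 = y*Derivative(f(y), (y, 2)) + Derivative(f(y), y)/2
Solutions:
 f(y) = C1 + C2*sqrt(y)


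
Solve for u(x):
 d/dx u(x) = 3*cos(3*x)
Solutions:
 u(x) = C1 + sin(3*x)


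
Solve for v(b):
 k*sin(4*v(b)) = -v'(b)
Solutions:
 v(b) = -acos((-C1 - exp(8*b*k))/(C1 - exp(8*b*k)))/4 + pi/2
 v(b) = acos((-C1 - exp(8*b*k))/(C1 - exp(8*b*k)))/4


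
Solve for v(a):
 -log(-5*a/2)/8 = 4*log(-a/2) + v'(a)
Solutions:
 v(a) = C1 - 33*a*log(-a)/8 + a*(-log(5) + 33*log(2) + 33)/8


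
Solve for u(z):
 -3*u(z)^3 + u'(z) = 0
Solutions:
 u(z) = -sqrt(2)*sqrt(-1/(C1 + 3*z))/2
 u(z) = sqrt(2)*sqrt(-1/(C1 + 3*z))/2


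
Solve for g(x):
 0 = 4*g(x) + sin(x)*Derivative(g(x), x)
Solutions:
 g(x) = C1*(cos(x)^2 + 2*cos(x) + 1)/(cos(x)^2 - 2*cos(x) + 1)


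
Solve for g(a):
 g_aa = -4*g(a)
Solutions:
 g(a) = C1*sin(2*a) + C2*cos(2*a)


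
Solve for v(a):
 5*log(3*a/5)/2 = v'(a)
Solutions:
 v(a) = C1 + 5*a*log(a)/2 - 5*a*log(5)/2 - 5*a/2 + 5*a*log(3)/2


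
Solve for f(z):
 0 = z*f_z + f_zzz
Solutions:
 f(z) = C1 + Integral(C2*airyai(-z) + C3*airybi(-z), z)


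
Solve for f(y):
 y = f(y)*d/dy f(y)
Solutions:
 f(y) = -sqrt(C1 + y^2)
 f(y) = sqrt(C1 + y^2)


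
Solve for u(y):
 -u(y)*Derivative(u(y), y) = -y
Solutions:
 u(y) = -sqrt(C1 + y^2)
 u(y) = sqrt(C1 + y^2)


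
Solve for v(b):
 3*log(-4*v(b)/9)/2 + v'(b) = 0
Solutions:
 2*Integral(1/(log(-_y) - 2*log(3) + 2*log(2)), (_y, v(b)))/3 = C1 - b


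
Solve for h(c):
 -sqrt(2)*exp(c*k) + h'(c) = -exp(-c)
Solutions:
 h(c) = C1 + exp(-c) + sqrt(2)*exp(c*k)/k


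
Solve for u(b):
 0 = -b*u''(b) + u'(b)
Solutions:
 u(b) = C1 + C2*b^2


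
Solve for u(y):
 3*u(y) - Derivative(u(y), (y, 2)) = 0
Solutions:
 u(y) = C1*exp(-sqrt(3)*y) + C2*exp(sqrt(3)*y)


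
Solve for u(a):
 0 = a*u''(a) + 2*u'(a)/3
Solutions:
 u(a) = C1 + C2*a^(1/3)


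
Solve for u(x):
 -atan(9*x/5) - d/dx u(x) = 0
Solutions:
 u(x) = C1 - x*atan(9*x/5) + 5*log(81*x^2 + 25)/18


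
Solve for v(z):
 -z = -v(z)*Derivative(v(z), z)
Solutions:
 v(z) = -sqrt(C1 + z^2)
 v(z) = sqrt(C1 + z^2)


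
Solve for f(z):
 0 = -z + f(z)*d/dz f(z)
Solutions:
 f(z) = -sqrt(C1 + z^2)
 f(z) = sqrt(C1 + z^2)


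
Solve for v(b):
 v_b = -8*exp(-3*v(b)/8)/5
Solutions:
 v(b) = 8*log(C1 - 3*b/5)/3
 v(b) = 8*log(5^(2/3)*(-3^(1/3) - 3^(5/6)*I)*(C1 - 8*b)^(1/3)/20)
 v(b) = 8*log(5^(2/3)*(-3^(1/3) + 3^(5/6)*I)*(C1 - 8*b)^(1/3)/20)


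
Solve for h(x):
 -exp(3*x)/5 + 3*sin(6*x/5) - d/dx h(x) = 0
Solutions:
 h(x) = C1 - exp(3*x)/15 - 5*cos(6*x/5)/2


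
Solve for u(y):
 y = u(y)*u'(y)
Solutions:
 u(y) = -sqrt(C1 + y^2)
 u(y) = sqrt(C1 + y^2)


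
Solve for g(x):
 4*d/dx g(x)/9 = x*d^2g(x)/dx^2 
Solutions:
 g(x) = C1 + C2*x^(13/9)


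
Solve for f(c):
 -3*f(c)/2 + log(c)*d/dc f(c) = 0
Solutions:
 f(c) = C1*exp(3*li(c)/2)


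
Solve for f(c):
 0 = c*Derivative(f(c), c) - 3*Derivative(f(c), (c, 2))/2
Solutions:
 f(c) = C1 + C2*erfi(sqrt(3)*c/3)


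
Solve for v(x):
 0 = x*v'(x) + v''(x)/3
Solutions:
 v(x) = C1 + C2*erf(sqrt(6)*x/2)


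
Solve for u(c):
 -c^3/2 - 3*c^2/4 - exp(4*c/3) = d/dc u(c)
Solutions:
 u(c) = C1 - c^4/8 - c^3/4 - 3*exp(4*c/3)/4


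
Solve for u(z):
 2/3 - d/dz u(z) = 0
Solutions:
 u(z) = C1 + 2*z/3


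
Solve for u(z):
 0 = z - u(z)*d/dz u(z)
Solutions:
 u(z) = -sqrt(C1 + z^2)
 u(z) = sqrt(C1 + z^2)


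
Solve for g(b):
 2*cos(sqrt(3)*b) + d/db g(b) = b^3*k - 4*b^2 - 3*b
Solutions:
 g(b) = C1 + b^4*k/4 - 4*b^3/3 - 3*b^2/2 - 2*sqrt(3)*sin(sqrt(3)*b)/3


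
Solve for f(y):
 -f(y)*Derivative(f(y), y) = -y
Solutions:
 f(y) = -sqrt(C1 + y^2)
 f(y) = sqrt(C1 + y^2)


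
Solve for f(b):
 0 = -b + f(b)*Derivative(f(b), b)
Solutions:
 f(b) = -sqrt(C1 + b^2)
 f(b) = sqrt(C1 + b^2)


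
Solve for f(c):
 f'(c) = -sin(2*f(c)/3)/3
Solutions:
 c/3 + 3*log(cos(2*f(c)/3) - 1)/4 - 3*log(cos(2*f(c)/3) + 1)/4 = C1


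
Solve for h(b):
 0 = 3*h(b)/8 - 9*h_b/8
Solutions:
 h(b) = C1*exp(b/3)


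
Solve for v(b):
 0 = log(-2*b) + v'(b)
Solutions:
 v(b) = C1 - b*log(-b) + b*(1 - log(2))


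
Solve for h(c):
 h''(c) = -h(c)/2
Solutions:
 h(c) = C1*sin(sqrt(2)*c/2) + C2*cos(sqrt(2)*c/2)


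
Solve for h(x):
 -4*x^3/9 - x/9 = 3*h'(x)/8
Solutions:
 h(x) = C1 - 8*x^4/27 - 4*x^2/27


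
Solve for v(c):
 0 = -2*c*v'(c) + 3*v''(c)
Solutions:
 v(c) = C1 + C2*erfi(sqrt(3)*c/3)


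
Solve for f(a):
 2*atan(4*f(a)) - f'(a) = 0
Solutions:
 Integral(1/atan(4*_y), (_y, f(a))) = C1 + 2*a


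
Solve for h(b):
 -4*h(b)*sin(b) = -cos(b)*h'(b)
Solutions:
 h(b) = C1/cos(b)^4


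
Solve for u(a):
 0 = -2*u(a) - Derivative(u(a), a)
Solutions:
 u(a) = C1*exp(-2*a)


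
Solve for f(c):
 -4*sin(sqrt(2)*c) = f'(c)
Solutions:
 f(c) = C1 + 2*sqrt(2)*cos(sqrt(2)*c)


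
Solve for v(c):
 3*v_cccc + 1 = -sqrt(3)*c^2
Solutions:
 v(c) = C1 + C2*c + C3*c^2 + C4*c^3 - sqrt(3)*c^6/1080 - c^4/72


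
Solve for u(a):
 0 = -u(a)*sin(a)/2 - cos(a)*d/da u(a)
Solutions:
 u(a) = C1*sqrt(cos(a))


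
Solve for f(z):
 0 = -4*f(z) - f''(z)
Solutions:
 f(z) = C1*sin(2*z) + C2*cos(2*z)


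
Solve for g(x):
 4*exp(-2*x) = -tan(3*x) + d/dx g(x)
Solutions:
 g(x) = C1 + log(tan(3*x)^2 + 1)/6 - 2*exp(-2*x)


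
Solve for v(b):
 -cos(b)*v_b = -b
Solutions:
 v(b) = C1 + Integral(b/cos(b), b)


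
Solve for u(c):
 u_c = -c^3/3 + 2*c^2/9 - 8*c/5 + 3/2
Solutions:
 u(c) = C1 - c^4/12 + 2*c^3/27 - 4*c^2/5 + 3*c/2


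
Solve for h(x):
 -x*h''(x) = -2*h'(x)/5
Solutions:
 h(x) = C1 + C2*x^(7/5)


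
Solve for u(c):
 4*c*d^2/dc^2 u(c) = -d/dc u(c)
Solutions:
 u(c) = C1 + C2*c^(3/4)


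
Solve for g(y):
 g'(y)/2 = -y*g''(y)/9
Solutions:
 g(y) = C1 + C2/y^(7/2)


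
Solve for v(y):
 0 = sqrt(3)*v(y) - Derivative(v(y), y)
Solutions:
 v(y) = C1*exp(sqrt(3)*y)


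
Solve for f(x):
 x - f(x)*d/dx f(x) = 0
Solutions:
 f(x) = -sqrt(C1 + x^2)
 f(x) = sqrt(C1 + x^2)


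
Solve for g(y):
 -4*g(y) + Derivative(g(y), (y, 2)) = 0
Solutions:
 g(y) = C1*exp(-2*y) + C2*exp(2*y)


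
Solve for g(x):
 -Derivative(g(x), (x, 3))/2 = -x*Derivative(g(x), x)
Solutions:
 g(x) = C1 + Integral(C2*airyai(2^(1/3)*x) + C3*airybi(2^(1/3)*x), x)


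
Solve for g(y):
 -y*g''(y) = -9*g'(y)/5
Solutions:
 g(y) = C1 + C2*y^(14/5)


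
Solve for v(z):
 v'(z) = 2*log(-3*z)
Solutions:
 v(z) = C1 + 2*z*log(-z) + 2*z*(-1 + log(3))


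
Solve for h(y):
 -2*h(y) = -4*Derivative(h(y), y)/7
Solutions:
 h(y) = C1*exp(7*y/2)


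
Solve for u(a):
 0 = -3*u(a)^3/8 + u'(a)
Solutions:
 u(a) = -2*sqrt(-1/(C1 + 3*a))
 u(a) = 2*sqrt(-1/(C1 + 3*a))


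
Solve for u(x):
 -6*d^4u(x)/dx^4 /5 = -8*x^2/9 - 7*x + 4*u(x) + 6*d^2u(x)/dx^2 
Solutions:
 u(x) = C1*sin(sqrt(6)*x*sqrt(15 - sqrt(105))/6) + C2*sin(sqrt(6)*x*sqrt(sqrt(105) + 15)/6) + C3*cos(sqrt(6)*x*sqrt(15 - sqrt(105))/6) + C4*cos(sqrt(6)*x*sqrt(sqrt(105) + 15)/6) + 2*x^2/9 + 7*x/4 - 2/3


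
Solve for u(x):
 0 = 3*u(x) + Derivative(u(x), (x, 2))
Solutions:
 u(x) = C1*sin(sqrt(3)*x) + C2*cos(sqrt(3)*x)


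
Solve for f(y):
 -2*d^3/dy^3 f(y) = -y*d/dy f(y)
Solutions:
 f(y) = C1 + Integral(C2*airyai(2^(2/3)*y/2) + C3*airybi(2^(2/3)*y/2), y)


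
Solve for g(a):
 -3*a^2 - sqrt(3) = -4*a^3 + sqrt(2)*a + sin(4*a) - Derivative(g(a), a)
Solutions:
 g(a) = C1 - a^4 + a^3 + sqrt(2)*a^2/2 + sqrt(3)*a - cos(4*a)/4


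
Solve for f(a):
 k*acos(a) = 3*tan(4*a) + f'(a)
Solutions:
 f(a) = C1 + k*(a*acos(a) - sqrt(1 - a^2)) + 3*log(cos(4*a))/4


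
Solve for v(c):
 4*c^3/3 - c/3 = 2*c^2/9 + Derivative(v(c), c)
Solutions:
 v(c) = C1 + c^4/3 - 2*c^3/27 - c^2/6


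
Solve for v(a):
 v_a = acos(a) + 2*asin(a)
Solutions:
 v(a) = C1 + a*acos(a) + 2*a*asin(a) + sqrt(1 - a^2)


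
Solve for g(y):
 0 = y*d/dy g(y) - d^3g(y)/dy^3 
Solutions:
 g(y) = C1 + Integral(C2*airyai(y) + C3*airybi(y), y)


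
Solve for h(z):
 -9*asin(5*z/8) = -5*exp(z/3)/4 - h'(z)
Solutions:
 h(z) = C1 + 9*z*asin(5*z/8) + 9*sqrt(64 - 25*z^2)/5 - 15*exp(z/3)/4


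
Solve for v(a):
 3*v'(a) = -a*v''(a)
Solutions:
 v(a) = C1 + C2/a^2


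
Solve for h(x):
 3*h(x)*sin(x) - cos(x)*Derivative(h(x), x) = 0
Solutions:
 h(x) = C1/cos(x)^3


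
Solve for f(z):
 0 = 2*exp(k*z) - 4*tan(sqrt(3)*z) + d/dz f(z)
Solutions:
 f(z) = C1 - 2*Piecewise((exp(k*z)/k, Ne(k, 0)), (z, True)) - 4*sqrt(3)*log(cos(sqrt(3)*z))/3


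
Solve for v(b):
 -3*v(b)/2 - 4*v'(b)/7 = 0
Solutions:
 v(b) = C1*exp(-21*b/8)


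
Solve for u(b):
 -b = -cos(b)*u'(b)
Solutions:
 u(b) = C1 + Integral(b/cos(b), b)


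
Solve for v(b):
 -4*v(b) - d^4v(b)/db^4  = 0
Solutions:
 v(b) = (C1*sin(b) + C2*cos(b))*exp(-b) + (C3*sin(b) + C4*cos(b))*exp(b)


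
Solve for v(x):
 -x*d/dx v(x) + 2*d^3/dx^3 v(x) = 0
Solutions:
 v(x) = C1 + Integral(C2*airyai(2^(2/3)*x/2) + C3*airybi(2^(2/3)*x/2), x)


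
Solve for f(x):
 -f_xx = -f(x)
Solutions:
 f(x) = C1*exp(-x) + C2*exp(x)


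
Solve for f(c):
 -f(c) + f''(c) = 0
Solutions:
 f(c) = C1*exp(-c) + C2*exp(c)


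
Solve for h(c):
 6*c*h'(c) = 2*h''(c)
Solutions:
 h(c) = C1 + C2*erfi(sqrt(6)*c/2)


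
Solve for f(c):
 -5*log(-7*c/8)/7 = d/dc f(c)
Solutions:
 f(c) = C1 - 5*c*log(-c)/7 + 5*c*(-log(7) + 1 + 3*log(2))/7


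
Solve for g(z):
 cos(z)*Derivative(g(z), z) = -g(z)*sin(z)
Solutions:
 g(z) = C1*cos(z)


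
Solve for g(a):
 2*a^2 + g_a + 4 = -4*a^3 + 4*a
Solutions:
 g(a) = C1 - a^4 - 2*a^3/3 + 2*a^2 - 4*a


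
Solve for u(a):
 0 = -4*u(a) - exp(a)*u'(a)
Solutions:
 u(a) = C1*exp(4*exp(-a))


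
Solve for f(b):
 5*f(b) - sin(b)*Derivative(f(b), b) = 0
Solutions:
 f(b) = C1*sqrt(cos(b) - 1)*(cos(b)^2 - 2*cos(b) + 1)/(sqrt(cos(b) + 1)*(cos(b)^2 + 2*cos(b) + 1))


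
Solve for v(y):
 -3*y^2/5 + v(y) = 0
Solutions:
 v(y) = 3*y^2/5


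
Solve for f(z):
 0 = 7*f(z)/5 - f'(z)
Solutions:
 f(z) = C1*exp(7*z/5)


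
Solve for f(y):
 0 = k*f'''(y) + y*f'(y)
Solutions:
 f(y) = C1 + Integral(C2*airyai(y*(-1/k)^(1/3)) + C3*airybi(y*(-1/k)^(1/3)), y)


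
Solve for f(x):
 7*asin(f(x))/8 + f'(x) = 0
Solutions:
 Integral(1/asin(_y), (_y, f(x))) = C1 - 7*x/8


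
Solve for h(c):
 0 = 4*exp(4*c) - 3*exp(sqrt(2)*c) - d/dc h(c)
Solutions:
 h(c) = C1 + exp(4*c) - 3*sqrt(2)*exp(sqrt(2)*c)/2


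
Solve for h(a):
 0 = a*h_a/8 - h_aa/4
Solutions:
 h(a) = C1 + C2*erfi(a/2)


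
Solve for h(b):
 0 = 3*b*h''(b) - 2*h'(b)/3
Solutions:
 h(b) = C1 + C2*b^(11/9)


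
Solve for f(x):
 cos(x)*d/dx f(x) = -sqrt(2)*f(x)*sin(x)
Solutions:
 f(x) = C1*cos(x)^(sqrt(2))


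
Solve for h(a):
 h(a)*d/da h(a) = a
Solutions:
 h(a) = -sqrt(C1 + a^2)
 h(a) = sqrt(C1 + a^2)


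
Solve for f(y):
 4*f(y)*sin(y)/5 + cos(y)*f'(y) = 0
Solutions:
 f(y) = C1*cos(y)^(4/5)


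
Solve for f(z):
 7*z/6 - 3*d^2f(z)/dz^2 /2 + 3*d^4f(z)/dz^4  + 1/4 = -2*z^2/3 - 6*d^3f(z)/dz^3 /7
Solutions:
 f(z) = C1 + C2*z + C3*exp(z*(-2 + sqrt(102))/14) + C4*exp(-z*(2 + sqrt(102))/14) + z^4/27 + 3*z^3/14 + 2363*z^2/1764


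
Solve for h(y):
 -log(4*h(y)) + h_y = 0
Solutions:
 -Integral(1/(log(_y) + 2*log(2)), (_y, h(y))) = C1 - y


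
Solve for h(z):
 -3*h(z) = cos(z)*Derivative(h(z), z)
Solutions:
 h(z) = C1*(sin(z) - 1)^(3/2)/(sin(z) + 1)^(3/2)


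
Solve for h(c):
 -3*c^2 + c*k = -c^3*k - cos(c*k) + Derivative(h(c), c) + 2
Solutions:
 h(c) = C1 + c^4*k/4 - c^3 + c^2*k/2 - 2*c + sin(c*k)/k


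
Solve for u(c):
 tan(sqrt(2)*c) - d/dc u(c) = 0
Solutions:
 u(c) = C1 - sqrt(2)*log(cos(sqrt(2)*c))/2


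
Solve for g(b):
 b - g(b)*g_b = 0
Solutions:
 g(b) = -sqrt(C1 + b^2)
 g(b) = sqrt(C1 + b^2)


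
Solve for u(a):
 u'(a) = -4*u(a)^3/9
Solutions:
 u(a) = -3*sqrt(2)*sqrt(-1/(C1 - 4*a))/2
 u(a) = 3*sqrt(2)*sqrt(-1/(C1 - 4*a))/2


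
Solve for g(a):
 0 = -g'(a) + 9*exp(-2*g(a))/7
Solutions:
 g(a) = log(-sqrt(C1 + 126*a)) - log(7)
 g(a) = log(C1 + 126*a)/2 - log(7)


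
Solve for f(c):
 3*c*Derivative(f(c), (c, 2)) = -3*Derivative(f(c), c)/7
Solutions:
 f(c) = C1 + C2*c^(6/7)


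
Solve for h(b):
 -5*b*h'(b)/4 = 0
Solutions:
 h(b) = C1


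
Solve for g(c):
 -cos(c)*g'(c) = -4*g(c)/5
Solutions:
 g(c) = C1*(sin(c) + 1)^(2/5)/(sin(c) - 1)^(2/5)


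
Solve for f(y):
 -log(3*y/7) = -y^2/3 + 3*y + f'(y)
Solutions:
 f(y) = C1 + y^3/9 - 3*y^2/2 - y*log(y) + y*log(7/3) + y


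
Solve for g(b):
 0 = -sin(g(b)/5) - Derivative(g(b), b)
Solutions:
 b + 5*log(cos(g(b)/5) - 1)/2 - 5*log(cos(g(b)/5) + 1)/2 = C1


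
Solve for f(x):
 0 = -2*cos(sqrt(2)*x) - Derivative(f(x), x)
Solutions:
 f(x) = C1 - sqrt(2)*sin(sqrt(2)*x)


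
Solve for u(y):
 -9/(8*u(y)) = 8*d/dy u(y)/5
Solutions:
 u(y) = -sqrt(C1 - 90*y)/8
 u(y) = sqrt(C1 - 90*y)/8


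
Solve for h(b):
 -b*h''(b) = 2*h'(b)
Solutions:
 h(b) = C1 + C2/b


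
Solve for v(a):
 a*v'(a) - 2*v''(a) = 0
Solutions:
 v(a) = C1 + C2*erfi(a/2)


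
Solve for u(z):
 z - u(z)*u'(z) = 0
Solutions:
 u(z) = -sqrt(C1 + z^2)
 u(z) = sqrt(C1 + z^2)


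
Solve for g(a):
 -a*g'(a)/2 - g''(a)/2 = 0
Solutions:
 g(a) = C1 + C2*erf(sqrt(2)*a/2)


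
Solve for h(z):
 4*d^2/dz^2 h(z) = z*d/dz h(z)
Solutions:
 h(z) = C1 + C2*erfi(sqrt(2)*z/4)


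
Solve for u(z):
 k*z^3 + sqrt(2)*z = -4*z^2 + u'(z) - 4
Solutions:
 u(z) = C1 + k*z^4/4 + 4*z^3/3 + sqrt(2)*z^2/2 + 4*z


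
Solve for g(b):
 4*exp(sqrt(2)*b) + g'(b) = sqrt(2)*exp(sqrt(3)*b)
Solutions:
 g(b) = C1 - 2*sqrt(2)*exp(sqrt(2)*b) + sqrt(6)*exp(sqrt(3)*b)/3


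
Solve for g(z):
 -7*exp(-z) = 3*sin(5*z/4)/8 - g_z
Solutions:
 g(z) = C1 - 3*cos(5*z/4)/10 - 7*exp(-z)


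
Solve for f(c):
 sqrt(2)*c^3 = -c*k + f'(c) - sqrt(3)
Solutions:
 f(c) = C1 + sqrt(2)*c^4/4 + c^2*k/2 + sqrt(3)*c


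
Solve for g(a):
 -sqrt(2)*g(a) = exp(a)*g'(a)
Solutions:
 g(a) = C1*exp(sqrt(2)*exp(-a))


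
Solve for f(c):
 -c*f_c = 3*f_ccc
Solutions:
 f(c) = C1 + Integral(C2*airyai(-3^(2/3)*c/3) + C3*airybi(-3^(2/3)*c/3), c)


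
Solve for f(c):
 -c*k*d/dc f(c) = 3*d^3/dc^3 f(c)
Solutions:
 f(c) = C1 + Integral(C2*airyai(3^(2/3)*c*(-k)^(1/3)/3) + C3*airybi(3^(2/3)*c*(-k)^(1/3)/3), c)


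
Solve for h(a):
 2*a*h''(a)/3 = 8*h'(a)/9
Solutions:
 h(a) = C1 + C2*a^(7/3)


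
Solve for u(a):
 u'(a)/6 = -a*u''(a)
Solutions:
 u(a) = C1 + C2*a^(5/6)


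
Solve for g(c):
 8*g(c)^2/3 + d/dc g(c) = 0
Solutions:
 g(c) = 3/(C1 + 8*c)


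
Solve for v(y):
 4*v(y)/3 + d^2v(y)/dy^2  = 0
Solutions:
 v(y) = C1*sin(2*sqrt(3)*y/3) + C2*cos(2*sqrt(3)*y/3)


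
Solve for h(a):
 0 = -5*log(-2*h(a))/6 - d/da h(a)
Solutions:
 6*Integral(1/(log(-_y) + log(2)), (_y, h(a)))/5 = C1 - a


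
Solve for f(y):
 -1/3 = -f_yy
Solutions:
 f(y) = C1 + C2*y + y^2/6


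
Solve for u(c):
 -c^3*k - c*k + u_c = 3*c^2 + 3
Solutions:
 u(c) = C1 + c^4*k/4 + c^3 + c^2*k/2 + 3*c


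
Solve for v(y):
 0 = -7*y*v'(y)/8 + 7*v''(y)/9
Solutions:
 v(y) = C1 + C2*erfi(3*y/4)


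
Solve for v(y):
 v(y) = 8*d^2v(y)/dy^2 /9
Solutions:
 v(y) = C1*exp(-3*sqrt(2)*y/4) + C2*exp(3*sqrt(2)*y/4)


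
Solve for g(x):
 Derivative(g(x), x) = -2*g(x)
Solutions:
 g(x) = C1*exp(-2*x)


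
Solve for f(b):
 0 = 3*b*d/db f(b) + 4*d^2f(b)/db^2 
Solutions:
 f(b) = C1 + C2*erf(sqrt(6)*b/4)


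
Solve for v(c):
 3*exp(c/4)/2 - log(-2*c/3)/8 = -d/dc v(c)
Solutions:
 v(c) = C1 + c*log(-c)/8 + c*(-log(3) - 1 + log(2))/8 - 6*exp(c/4)


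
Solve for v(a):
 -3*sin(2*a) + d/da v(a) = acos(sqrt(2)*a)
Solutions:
 v(a) = C1 + a*acos(sqrt(2)*a) - sqrt(2)*sqrt(1 - 2*a^2)/2 - 3*cos(2*a)/2


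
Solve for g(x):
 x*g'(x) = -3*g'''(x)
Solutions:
 g(x) = C1 + Integral(C2*airyai(-3^(2/3)*x/3) + C3*airybi(-3^(2/3)*x/3), x)


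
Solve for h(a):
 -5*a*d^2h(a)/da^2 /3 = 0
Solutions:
 h(a) = C1 + C2*a


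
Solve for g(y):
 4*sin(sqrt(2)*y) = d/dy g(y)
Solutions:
 g(y) = C1 - 2*sqrt(2)*cos(sqrt(2)*y)


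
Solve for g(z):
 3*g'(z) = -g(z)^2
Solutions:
 g(z) = 3/(C1 + z)


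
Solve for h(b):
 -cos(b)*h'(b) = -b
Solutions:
 h(b) = C1 + Integral(b/cos(b), b)


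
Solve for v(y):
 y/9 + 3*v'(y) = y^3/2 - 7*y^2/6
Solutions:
 v(y) = C1 + y^4/24 - 7*y^3/54 - y^2/54


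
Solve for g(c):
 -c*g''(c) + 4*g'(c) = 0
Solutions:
 g(c) = C1 + C2*c^5


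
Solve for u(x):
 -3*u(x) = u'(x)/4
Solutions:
 u(x) = C1*exp(-12*x)


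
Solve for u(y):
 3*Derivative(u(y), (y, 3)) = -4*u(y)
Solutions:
 u(y) = C3*exp(-6^(2/3)*y/3) + (C1*sin(2^(2/3)*3^(1/6)*y/2) + C2*cos(2^(2/3)*3^(1/6)*y/2))*exp(6^(2/3)*y/6)


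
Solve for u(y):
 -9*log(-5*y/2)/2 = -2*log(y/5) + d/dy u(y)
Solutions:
 u(y) = C1 - 5*y*log(y)/2 + y*(-7*log(5) + log(10)/2 + 5/2 + 4*log(2) - 9*I*pi/2)


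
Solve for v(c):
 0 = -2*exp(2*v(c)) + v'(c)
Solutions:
 v(c) = log(-sqrt(-1/(C1 + 2*c))) - log(2)/2
 v(c) = log(-1/(C1 + 2*c))/2 - log(2)/2


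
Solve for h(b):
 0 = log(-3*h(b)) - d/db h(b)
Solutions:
 -Integral(1/(log(-_y) + log(3)), (_y, h(b))) = C1 - b


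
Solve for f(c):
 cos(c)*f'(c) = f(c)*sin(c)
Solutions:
 f(c) = C1/cos(c)


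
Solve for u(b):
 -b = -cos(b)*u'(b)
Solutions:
 u(b) = C1 + Integral(b/cos(b), b)


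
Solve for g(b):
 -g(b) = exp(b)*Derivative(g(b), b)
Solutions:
 g(b) = C1*exp(exp(-b))


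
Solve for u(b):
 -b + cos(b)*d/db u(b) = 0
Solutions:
 u(b) = C1 + Integral(b/cos(b), b)


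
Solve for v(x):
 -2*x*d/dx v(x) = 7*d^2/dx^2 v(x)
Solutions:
 v(x) = C1 + C2*erf(sqrt(7)*x/7)


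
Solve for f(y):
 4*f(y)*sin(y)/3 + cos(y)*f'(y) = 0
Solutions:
 f(y) = C1*cos(y)^(4/3)


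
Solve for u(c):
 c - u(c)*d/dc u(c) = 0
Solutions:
 u(c) = -sqrt(C1 + c^2)
 u(c) = sqrt(C1 + c^2)


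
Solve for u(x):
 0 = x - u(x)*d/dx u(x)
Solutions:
 u(x) = -sqrt(C1 + x^2)
 u(x) = sqrt(C1 + x^2)


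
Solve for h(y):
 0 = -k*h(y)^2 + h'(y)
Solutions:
 h(y) = -1/(C1 + k*y)


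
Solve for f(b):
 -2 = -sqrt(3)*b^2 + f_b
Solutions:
 f(b) = C1 + sqrt(3)*b^3/3 - 2*b


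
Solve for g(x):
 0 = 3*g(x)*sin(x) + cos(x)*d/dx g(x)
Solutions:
 g(x) = C1*cos(x)^3


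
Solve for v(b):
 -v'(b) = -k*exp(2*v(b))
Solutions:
 v(b) = log(-sqrt(-1/(C1 + b*k))) - log(2)/2
 v(b) = log(-1/(C1 + b*k))/2 - log(2)/2


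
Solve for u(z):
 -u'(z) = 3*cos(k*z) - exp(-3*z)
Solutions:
 u(z) = C1 - exp(-3*z)/3 - 3*sin(k*z)/k


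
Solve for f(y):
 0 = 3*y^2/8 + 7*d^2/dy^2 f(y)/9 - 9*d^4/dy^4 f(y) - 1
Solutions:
 f(y) = C1 + C2*y + C3*exp(-sqrt(7)*y/9) + C4*exp(sqrt(7)*y/9) - 9*y^4/224 - 1935*y^2/392


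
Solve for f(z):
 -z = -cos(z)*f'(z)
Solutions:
 f(z) = C1 + Integral(z/cos(z), z)


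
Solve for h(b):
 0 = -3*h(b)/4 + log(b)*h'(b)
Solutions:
 h(b) = C1*exp(3*li(b)/4)


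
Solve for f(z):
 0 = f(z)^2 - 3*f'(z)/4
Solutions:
 f(z) = -3/(C1 + 4*z)


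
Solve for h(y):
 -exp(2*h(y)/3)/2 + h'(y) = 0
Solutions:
 h(y) = 3*log(-sqrt(-1/(C1 + y))) + 3*log(3)/2
 h(y) = 3*log(-1/(C1 + y))/2 + 3*log(3)/2


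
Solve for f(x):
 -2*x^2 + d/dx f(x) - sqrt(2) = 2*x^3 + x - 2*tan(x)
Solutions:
 f(x) = C1 + x^4/2 + 2*x^3/3 + x^2/2 + sqrt(2)*x + 2*log(cos(x))


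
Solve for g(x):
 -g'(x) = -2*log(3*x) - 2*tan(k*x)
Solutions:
 g(x) = C1 + 2*x*log(x) - 2*x + 2*x*log(3) + 2*Piecewise((-log(cos(k*x))/k, Ne(k, 0)), (0, True))


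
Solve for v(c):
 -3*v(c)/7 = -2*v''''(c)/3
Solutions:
 v(c) = C1*exp(-14^(3/4)*sqrt(3)*c/14) + C2*exp(14^(3/4)*sqrt(3)*c/14) + C3*sin(14^(3/4)*sqrt(3)*c/14) + C4*cos(14^(3/4)*sqrt(3)*c/14)


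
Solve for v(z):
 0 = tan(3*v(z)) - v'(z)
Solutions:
 v(z) = -asin(C1*exp(3*z))/3 + pi/3
 v(z) = asin(C1*exp(3*z))/3


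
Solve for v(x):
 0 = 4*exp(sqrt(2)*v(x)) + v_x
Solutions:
 v(x) = sqrt(2)*(2*log(1/(C1 + 4*x)) - log(2))/4


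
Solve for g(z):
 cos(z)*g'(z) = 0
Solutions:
 g(z) = C1


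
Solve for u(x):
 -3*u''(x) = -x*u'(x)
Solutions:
 u(x) = C1 + C2*erfi(sqrt(6)*x/6)


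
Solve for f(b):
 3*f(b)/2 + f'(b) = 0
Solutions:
 f(b) = C1*exp(-3*b/2)


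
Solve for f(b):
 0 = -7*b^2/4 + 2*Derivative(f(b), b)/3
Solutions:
 f(b) = C1 + 7*b^3/8


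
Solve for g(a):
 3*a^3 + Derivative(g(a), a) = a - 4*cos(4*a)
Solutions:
 g(a) = C1 - 3*a^4/4 + a^2/2 - sin(4*a)


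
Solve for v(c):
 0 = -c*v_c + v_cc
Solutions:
 v(c) = C1 + C2*erfi(sqrt(2)*c/2)


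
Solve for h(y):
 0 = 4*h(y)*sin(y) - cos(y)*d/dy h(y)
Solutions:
 h(y) = C1/cos(y)^4


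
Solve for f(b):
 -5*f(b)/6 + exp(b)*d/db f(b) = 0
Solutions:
 f(b) = C1*exp(-5*exp(-b)/6)


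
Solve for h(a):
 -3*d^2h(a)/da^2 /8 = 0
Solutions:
 h(a) = C1 + C2*a


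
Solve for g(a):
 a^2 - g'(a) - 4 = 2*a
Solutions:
 g(a) = C1 + a^3/3 - a^2 - 4*a


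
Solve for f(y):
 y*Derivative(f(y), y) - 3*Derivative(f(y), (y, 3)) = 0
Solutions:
 f(y) = C1 + Integral(C2*airyai(3^(2/3)*y/3) + C3*airybi(3^(2/3)*y/3), y)


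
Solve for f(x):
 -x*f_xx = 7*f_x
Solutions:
 f(x) = C1 + C2/x^6


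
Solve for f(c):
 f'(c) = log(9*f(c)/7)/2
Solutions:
 -2*Integral(1/(log(_y) - log(7) + 2*log(3)), (_y, f(c))) = C1 - c


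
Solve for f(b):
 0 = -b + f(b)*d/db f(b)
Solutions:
 f(b) = -sqrt(C1 + b^2)
 f(b) = sqrt(C1 + b^2)


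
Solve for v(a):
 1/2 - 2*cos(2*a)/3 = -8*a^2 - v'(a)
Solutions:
 v(a) = C1 - 8*a^3/3 - a/2 + 2*sin(a)*cos(a)/3


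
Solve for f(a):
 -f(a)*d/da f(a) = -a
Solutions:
 f(a) = -sqrt(C1 + a^2)
 f(a) = sqrt(C1 + a^2)


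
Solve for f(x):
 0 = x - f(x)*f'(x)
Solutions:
 f(x) = -sqrt(C1 + x^2)
 f(x) = sqrt(C1 + x^2)


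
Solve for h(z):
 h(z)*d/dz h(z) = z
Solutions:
 h(z) = -sqrt(C1 + z^2)
 h(z) = sqrt(C1 + z^2)


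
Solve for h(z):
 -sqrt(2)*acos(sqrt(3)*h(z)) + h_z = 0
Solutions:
 Integral(1/acos(sqrt(3)*_y), (_y, h(z))) = C1 + sqrt(2)*z


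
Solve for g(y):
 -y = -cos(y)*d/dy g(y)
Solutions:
 g(y) = C1 + Integral(y/cos(y), y)


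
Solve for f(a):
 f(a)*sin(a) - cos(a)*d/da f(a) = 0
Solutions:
 f(a) = C1/cos(a)


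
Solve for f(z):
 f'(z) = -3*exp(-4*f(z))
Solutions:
 f(z) = log(-I*(C1 - 12*z)^(1/4))
 f(z) = log(I*(C1 - 12*z)^(1/4))
 f(z) = log(-(C1 - 12*z)^(1/4))
 f(z) = log(C1 - 12*z)/4


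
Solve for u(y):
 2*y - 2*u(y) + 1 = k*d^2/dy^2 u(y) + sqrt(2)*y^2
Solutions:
 u(y) = C1*exp(-sqrt(2)*y*sqrt(-1/k)) + C2*exp(sqrt(2)*y*sqrt(-1/k)) + sqrt(2)*k/2 - sqrt(2)*y^2/2 + y + 1/2


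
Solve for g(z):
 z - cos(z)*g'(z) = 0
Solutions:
 g(z) = C1 + Integral(z/cos(z), z)


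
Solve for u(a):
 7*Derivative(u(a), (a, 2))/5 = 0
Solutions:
 u(a) = C1 + C2*a


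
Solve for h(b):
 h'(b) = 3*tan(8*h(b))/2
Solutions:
 h(b) = -asin(C1*exp(12*b))/8 + pi/8
 h(b) = asin(C1*exp(12*b))/8


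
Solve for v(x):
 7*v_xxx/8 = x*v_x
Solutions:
 v(x) = C1 + Integral(C2*airyai(2*7^(2/3)*x/7) + C3*airybi(2*7^(2/3)*x/7), x)


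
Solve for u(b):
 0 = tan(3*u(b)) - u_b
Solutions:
 u(b) = -asin(C1*exp(3*b))/3 + pi/3
 u(b) = asin(C1*exp(3*b))/3


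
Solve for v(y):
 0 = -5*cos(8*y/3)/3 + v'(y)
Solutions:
 v(y) = C1 + 5*sin(8*y/3)/8


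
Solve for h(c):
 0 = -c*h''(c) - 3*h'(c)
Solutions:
 h(c) = C1 + C2/c^2


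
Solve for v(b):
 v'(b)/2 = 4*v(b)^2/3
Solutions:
 v(b) = -3/(C1 + 8*b)


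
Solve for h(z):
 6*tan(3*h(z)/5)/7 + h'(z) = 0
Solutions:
 h(z) = -5*asin(C1*exp(-18*z/35))/3 + 5*pi/3
 h(z) = 5*asin(C1*exp(-18*z/35))/3


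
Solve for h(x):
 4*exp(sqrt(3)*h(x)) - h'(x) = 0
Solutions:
 h(x) = sqrt(3)*(2*log(-1/(C1 + 4*x)) - log(3))/6


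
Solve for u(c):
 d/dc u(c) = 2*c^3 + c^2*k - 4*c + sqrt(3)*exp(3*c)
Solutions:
 u(c) = C1 + c^4/2 + c^3*k/3 - 2*c^2 + sqrt(3)*exp(3*c)/3


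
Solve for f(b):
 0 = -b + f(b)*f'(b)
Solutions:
 f(b) = -sqrt(C1 + b^2)
 f(b) = sqrt(C1 + b^2)


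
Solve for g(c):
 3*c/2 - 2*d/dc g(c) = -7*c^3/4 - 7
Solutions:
 g(c) = C1 + 7*c^4/32 + 3*c^2/8 + 7*c/2


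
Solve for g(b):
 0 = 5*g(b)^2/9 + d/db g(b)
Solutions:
 g(b) = 9/(C1 + 5*b)


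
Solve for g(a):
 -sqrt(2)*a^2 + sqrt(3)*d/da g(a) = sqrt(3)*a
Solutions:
 g(a) = C1 + sqrt(6)*a^3/9 + a^2/2


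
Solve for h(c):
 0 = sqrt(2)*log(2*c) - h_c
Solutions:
 h(c) = C1 + sqrt(2)*c*log(c) - sqrt(2)*c + sqrt(2)*c*log(2)


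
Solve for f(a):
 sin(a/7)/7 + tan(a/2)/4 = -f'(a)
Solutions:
 f(a) = C1 + log(cos(a/2))/2 + cos(a/7)


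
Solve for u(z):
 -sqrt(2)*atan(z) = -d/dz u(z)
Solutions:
 u(z) = C1 + sqrt(2)*(z*atan(z) - log(z^2 + 1)/2)


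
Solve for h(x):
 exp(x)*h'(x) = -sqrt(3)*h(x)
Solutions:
 h(x) = C1*exp(sqrt(3)*exp(-x))


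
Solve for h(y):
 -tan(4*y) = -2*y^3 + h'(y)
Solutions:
 h(y) = C1 + y^4/2 + log(cos(4*y))/4


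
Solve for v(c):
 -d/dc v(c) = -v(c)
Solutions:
 v(c) = C1*exp(c)


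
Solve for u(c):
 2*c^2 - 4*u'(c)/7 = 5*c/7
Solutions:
 u(c) = C1 + 7*c^3/6 - 5*c^2/8


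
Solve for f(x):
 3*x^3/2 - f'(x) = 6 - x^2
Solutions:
 f(x) = C1 + 3*x^4/8 + x^3/3 - 6*x


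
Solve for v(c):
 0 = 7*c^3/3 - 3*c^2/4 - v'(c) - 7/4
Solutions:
 v(c) = C1 + 7*c^4/12 - c^3/4 - 7*c/4


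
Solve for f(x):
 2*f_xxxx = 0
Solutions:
 f(x) = C1 + C2*x + C3*x^2 + C4*x^3


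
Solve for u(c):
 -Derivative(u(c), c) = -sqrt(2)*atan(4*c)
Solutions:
 u(c) = C1 + sqrt(2)*(c*atan(4*c) - log(16*c^2 + 1)/8)


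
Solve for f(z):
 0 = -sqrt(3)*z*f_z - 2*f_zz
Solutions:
 f(z) = C1 + C2*erf(3^(1/4)*z/2)


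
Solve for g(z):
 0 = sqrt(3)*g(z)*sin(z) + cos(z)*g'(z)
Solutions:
 g(z) = C1*cos(z)^(sqrt(3))


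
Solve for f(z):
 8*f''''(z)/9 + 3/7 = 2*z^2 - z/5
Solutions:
 f(z) = C1 + C2*z + C3*z^2 + C4*z^3 + z^6/160 - 3*z^5/1600 - 9*z^4/448


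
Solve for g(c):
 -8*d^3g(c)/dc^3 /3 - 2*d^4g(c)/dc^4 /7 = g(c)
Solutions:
 g(c) = C1*exp(c*(-14 + sqrt(3*42^(2/3)/(sqrt(9562) + 98)^(1/3) + 3*42^(1/3)*(sqrt(9562) + 98)^(1/3) + 196))/6)*sin(c*sqrt(-392 + 3*42^(2/3)/(sqrt(9562) + 98)^(1/3) + 3*42^(1/3)*(sqrt(9562) + 98)^(1/3) + 5488/sqrt(3*42^(2/3)/(sqrt(9562) + 98)^(1/3) + 3*42^(1/3)*(sqrt(9562) + 98)^(1/3) + 196))/6) + C2*exp(c*(-14 + sqrt(3*42^(2/3)/(sqrt(9562) + 98)^(1/3) + 3*42^(1/3)*(sqrt(9562) + 98)^(1/3) + 196))/6)*cos(c*sqrt(-392 + 3*42^(2/3)/(sqrt(9562) + 98)^(1/3) + 3*42^(1/3)*(sqrt(9562) + 98)^(1/3) + 5488/sqrt(3*42^(2/3)/(sqrt(9562) + 98)^(1/3) + 3*42^(1/3)*(sqrt(9562) + 98)^(1/3) + 196))/6) + C3*exp(-c*(14 + sqrt(3*42^(2/3)/(sqrt(9562) + 98)^(1/3) + 3*42^(1/3)*(sqrt(9562) + 98)^(1/3) + 196) + sqrt(-3*42^(1/3)*(sqrt(9562) + 98)^(1/3) - 3*42^(2/3)/(sqrt(9562) + 98)^(1/3) + 5488/sqrt(3*42^(2/3)/(sqrt(9562) + 98)^(1/3) + 3*42^(1/3)*(sqrt(9562) + 98)^(1/3) + 196) + 392))/6) + C4*exp(c*(-sqrt(3*42^(2/3)/(sqrt(9562) + 98)^(1/3) + 3*42^(1/3)*(sqrt(9562) + 98)^(1/3) + 196) - 14 + sqrt(-3*42^(1/3)*(sqrt(9562) + 98)^(1/3) - 3*42^(2/3)/(sqrt(9562) + 98)^(1/3) + 5488/sqrt(3*42^(2/3)/(sqrt(9562) + 98)^(1/3) + 3*42^(1/3)*(sqrt(9562) + 98)^(1/3) + 196) + 392))/6)


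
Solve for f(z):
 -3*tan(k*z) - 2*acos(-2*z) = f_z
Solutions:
 f(z) = C1 - 2*z*acos(-2*z) - sqrt(1 - 4*z^2) - 3*Piecewise((-log(cos(k*z))/k, Ne(k, 0)), (0, True))


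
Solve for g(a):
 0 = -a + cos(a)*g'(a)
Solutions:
 g(a) = C1 + Integral(a/cos(a), a)


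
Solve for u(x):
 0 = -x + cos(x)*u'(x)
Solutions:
 u(x) = C1 + Integral(x/cos(x), x)


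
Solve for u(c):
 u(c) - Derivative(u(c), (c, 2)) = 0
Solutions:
 u(c) = C1*exp(-c) + C2*exp(c)


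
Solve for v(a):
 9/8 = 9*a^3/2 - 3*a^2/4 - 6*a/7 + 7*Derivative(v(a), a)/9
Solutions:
 v(a) = C1 - 81*a^4/56 + 9*a^3/28 + 27*a^2/49 + 81*a/56


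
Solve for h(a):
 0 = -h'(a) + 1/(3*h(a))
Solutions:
 h(a) = -sqrt(C1 + 6*a)/3
 h(a) = sqrt(C1 + 6*a)/3


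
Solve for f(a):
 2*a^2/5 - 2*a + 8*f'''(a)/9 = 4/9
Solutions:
 f(a) = C1 + C2*a + C3*a^2 - 3*a^5/400 + 3*a^4/32 + a^3/12


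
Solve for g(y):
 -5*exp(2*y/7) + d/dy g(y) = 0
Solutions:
 g(y) = C1 + 35*exp(2*y/7)/2


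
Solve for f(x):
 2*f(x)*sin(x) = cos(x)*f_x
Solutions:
 f(x) = C1/cos(x)^2


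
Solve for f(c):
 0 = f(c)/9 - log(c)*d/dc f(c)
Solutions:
 f(c) = C1*exp(li(c)/9)


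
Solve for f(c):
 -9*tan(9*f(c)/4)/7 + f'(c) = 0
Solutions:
 f(c) = -4*asin(C1*exp(81*c/28))/9 + 4*pi/9
 f(c) = 4*asin(C1*exp(81*c/28))/9


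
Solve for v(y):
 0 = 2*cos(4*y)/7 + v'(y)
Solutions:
 v(y) = C1 - sin(4*y)/14


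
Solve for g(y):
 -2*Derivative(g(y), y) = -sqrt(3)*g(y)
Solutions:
 g(y) = C1*exp(sqrt(3)*y/2)


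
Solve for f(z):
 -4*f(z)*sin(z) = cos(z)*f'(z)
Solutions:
 f(z) = C1*cos(z)^4


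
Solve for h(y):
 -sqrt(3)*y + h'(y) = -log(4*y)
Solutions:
 h(y) = C1 + sqrt(3)*y^2/2 - y*log(y) - y*log(4) + y


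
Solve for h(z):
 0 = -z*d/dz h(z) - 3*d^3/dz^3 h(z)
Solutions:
 h(z) = C1 + Integral(C2*airyai(-3^(2/3)*z/3) + C3*airybi(-3^(2/3)*z/3), z)


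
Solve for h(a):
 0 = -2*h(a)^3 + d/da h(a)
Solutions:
 h(a) = -sqrt(2)*sqrt(-1/(C1 + 2*a))/2
 h(a) = sqrt(2)*sqrt(-1/(C1 + 2*a))/2


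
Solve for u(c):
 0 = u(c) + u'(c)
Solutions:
 u(c) = C1*exp(-c)


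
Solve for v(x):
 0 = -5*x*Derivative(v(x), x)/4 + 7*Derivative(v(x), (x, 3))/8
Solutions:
 v(x) = C1 + Integral(C2*airyai(10^(1/3)*7^(2/3)*x/7) + C3*airybi(10^(1/3)*7^(2/3)*x/7), x)


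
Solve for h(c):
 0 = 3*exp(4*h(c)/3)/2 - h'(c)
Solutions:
 h(c) = 3*log(-(-1/(C1 + 6*c))^(1/4)) + 3*log(3)/4
 h(c) = 3*log(-1/(C1 + 6*c))/4 + 3*log(3)/4
 h(c) = 3*log(-I*(-1/(C1 + 6*c))^(1/4)) + 3*log(3)/4
 h(c) = 3*log(I*(-1/(C1 + 6*c))^(1/4)) + 3*log(3)/4


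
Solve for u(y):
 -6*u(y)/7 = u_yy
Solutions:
 u(y) = C1*sin(sqrt(42)*y/7) + C2*cos(sqrt(42)*y/7)


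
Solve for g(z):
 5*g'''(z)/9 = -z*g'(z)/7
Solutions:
 g(z) = C1 + Integral(C2*airyai(-105^(2/3)*z/35) + C3*airybi(-105^(2/3)*z/35), z)


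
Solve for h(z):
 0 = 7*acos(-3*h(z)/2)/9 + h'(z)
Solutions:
 Integral(1/acos(-3*_y/2), (_y, h(z))) = C1 - 7*z/9


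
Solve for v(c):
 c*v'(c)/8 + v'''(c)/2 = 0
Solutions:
 v(c) = C1 + Integral(C2*airyai(-2^(1/3)*c/2) + C3*airybi(-2^(1/3)*c/2), c)


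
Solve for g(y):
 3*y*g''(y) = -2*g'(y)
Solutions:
 g(y) = C1 + C2*y^(1/3)


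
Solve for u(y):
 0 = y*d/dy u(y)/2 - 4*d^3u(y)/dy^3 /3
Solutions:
 u(y) = C1 + Integral(C2*airyai(3^(1/3)*y/2) + C3*airybi(3^(1/3)*y/2), y)


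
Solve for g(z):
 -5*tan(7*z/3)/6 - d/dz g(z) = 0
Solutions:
 g(z) = C1 + 5*log(cos(7*z/3))/14


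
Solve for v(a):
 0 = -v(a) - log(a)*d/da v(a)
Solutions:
 v(a) = C1*exp(-li(a))


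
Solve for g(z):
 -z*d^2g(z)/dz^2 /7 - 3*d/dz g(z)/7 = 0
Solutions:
 g(z) = C1 + C2/z^2


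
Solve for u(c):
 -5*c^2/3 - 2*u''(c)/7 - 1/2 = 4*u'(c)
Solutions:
 u(c) = C1 + C2*exp(-14*c) - 5*c^3/36 + 5*c^2/168 - 19*c/147


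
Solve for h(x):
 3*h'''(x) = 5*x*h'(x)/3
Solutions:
 h(x) = C1 + Integral(C2*airyai(15^(1/3)*x/3) + C3*airybi(15^(1/3)*x/3), x)


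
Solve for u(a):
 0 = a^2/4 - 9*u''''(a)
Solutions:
 u(a) = C1 + C2*a + C3*a^2 + C4*a^3 + a^6/12960


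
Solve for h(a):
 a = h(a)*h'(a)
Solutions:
 h(a) = -sqrt(C1 + a^2)
 h(a) = sqrt(C1 + a^2)


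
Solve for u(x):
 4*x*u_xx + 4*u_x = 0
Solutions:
 u(x) = C1 + C2*log(x)


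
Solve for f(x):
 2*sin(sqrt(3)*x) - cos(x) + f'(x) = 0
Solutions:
 f(x) = C1 + sin(x) + 2*sqrt(3)*cos(sqrt(3)*x)/3


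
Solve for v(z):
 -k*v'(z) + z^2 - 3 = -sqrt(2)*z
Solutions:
 v(z) = C1 + z^3/(3*k) + sqrt(2)*z^2/(2*k) - 3*z/k


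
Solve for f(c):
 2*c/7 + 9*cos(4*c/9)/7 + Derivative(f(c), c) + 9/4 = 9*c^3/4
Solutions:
 f(c) = C1 + 9*c^4/16 - c^2/7 - 9*c/4 - 81*sin(4*c/9)/28


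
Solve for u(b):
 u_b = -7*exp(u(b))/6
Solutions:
 u(b) = log(1/(C1 + 7*b)) + log(6)


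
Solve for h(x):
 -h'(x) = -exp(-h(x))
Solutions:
 h(x) = log(C1 + x)


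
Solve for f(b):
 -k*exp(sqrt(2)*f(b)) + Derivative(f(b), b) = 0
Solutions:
 f(b) = sqrt(2)*(2*log(-1/(C1 + b*k)) - log(2))/4


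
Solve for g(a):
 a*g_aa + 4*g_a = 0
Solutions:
 g(a) = C1 + C2/a^3


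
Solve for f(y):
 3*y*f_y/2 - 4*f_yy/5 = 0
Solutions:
 f(y) = C1 + C2*erfi(sqrt(15)*y/4)


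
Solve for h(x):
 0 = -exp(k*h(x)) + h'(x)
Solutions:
 h(x) = Piecewise((log(-1/(C1*k + k*x))/k, Ne(k, 0)), (nan, True))
 h(x) = Piecewise((C1 + x, Eq(k, 0)), (nan, True))


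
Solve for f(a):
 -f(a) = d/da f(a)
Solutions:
 f(a) = C1*exp(-a)


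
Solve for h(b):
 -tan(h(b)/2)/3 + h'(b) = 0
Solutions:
 h(b) = -2*asin(C1*exp(b/6)) + 2*pi
 h(b) = 2*asin(C1*exp(b/6))


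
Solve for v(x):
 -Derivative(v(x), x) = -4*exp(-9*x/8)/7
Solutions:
 v(x) = C1 - 32*exp(-9*x/8)/63


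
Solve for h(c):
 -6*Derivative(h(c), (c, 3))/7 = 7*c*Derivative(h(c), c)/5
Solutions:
 h(c) = C1 + Integral(C2*airyai(-210^(2/3)*c/30) + C3*airybi(-210^(2/3)*c/30), c)


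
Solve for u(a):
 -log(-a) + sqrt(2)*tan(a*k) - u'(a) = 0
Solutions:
 u(a) = C1 - a*log(-a) + a + sqrt(2)*Piecewise((-log(cos(a*k))/k, Ne(k, 0)), (0, True))


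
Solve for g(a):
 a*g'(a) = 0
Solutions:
 g(a) = C1


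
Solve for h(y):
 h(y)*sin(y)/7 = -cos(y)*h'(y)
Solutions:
 h(y) = C1*cos(y)^(1/7)


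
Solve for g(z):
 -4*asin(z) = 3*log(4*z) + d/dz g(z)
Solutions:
 g(z) = C1 - 3*z*log(z) - 4*z*asin(z) - 6*z*log(2) + 3*z - 4*sqrt(1 - z^2)


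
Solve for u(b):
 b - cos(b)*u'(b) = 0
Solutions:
 u(b) = C1 + Integral(b/cos(b), b)


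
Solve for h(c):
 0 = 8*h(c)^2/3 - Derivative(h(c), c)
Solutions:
 h(c) = -3/(C1 + 8*c)


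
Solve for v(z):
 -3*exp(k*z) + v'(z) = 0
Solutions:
 v(z) = C1 + 3*exp(k*z)/k


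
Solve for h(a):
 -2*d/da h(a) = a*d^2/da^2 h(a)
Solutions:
 h(a) = C1 + C2/a


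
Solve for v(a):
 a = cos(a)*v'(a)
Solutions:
 v(a) = C1 + Integral(a/cos(a), a)


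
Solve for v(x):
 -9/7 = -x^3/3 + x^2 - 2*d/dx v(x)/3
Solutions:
 v(x) = C1 - x^4/8 + x^3/2 + 27*x/14


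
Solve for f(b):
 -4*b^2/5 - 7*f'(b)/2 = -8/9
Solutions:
 f(b) = C1 - 8*b^3/105 + 16*b/63


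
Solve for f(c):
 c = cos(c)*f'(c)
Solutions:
 f(c) = C1 + Integral(c/cos(c), c)


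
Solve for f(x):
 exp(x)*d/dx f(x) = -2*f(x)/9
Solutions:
 f(x) = C1*exp(2*exp(-x)/9)


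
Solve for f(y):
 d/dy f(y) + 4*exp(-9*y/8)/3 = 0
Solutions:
 f(y) = C1 + 32*exp(-9*y/8)/27


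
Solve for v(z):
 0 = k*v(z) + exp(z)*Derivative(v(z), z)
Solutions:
 v(z) = C1*exp(k*exp(-z))


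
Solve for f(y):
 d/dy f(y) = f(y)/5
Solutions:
 f(y) = C1*exp(y/5)


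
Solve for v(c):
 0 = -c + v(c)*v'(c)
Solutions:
 v(c) = -sqrt(C1 + c^2)
 v(c) = sqrt(C1 + c^2)


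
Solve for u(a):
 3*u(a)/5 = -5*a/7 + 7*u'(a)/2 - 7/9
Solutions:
 u(a) = C1*exp(6*a/35) - 25*a/21 - 445/54


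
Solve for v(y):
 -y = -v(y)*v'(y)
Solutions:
 v(y) = -sqrt(C1 + y^2)
 v(y) = sqrt(C1 + y^2)


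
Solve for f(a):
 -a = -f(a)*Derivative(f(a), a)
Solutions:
 f(a) = -sqrt(C1 + a^2)
 f(a) = sqrt(C1 + a^2)


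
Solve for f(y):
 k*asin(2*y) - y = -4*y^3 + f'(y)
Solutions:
 f(y) = C1 + k*(y*asin(2*y) + sqrt(1 - 4*y^2)/2) + y^4 - y^2/2


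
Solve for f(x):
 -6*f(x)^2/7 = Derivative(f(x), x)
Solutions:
 f(x) = 7/(C1 + 6*x)


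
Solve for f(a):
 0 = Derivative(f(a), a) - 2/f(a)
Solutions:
 f(a) = -sqrt(C1 + 4*a)
 f(a) = sqrt(C1 + 4*a)


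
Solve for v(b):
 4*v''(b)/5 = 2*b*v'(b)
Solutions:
 v(b) = C1 + C2*erfi(sqrt(5)*b/2)


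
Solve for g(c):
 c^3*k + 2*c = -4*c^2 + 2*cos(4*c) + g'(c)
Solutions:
 g(c) = C1 + c^4*k/4 + 4*c^3/3 + c^2 - sin(4*c)/2


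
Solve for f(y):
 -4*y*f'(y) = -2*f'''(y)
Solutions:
 f(y) = C1 + Integral(C2*airyai(2^(1/3)*y) + C3*airybi(2^(1/3)*y), y)


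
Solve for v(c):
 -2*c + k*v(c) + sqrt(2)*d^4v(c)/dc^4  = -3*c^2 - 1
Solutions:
 v(c) = C1*exp(-2^(7/8)*c*(-k)^(1/4)/2) + C2*exp(2^(7/8)*c*(-k)^(1/4)/2) + C3*exp(-2^(7/8)*I*c*(-k)^(1/4)/2) + C4*exp(2^(7/8)*I*c*(-k)^(1/4)/2) - 3*c^2/k + 2*c/k - 1/k


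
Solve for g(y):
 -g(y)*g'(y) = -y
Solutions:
 g(y) = -sqrt(C1 + y^2)
 g(y) = sqrt(C1 + y^2)


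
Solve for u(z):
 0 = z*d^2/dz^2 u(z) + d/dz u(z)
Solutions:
 u(z) = C1 + C2*log(z)


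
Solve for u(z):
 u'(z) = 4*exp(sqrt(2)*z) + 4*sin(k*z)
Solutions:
 u(z) = C1 + 2*sqrt(2)*exp(sqrt(2)*z) - 4*cos(k*z)/k


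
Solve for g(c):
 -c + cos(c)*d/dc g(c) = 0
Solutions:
 g(c) = C1 + Integral(c/cos(c), c)


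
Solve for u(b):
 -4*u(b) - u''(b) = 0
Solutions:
 u(b) = C1*sin(2*b) + C2*cos(2*b)


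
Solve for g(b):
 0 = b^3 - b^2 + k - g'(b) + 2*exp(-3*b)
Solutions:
 g(b) = C1 + b^4/4 - b^3/3 + b*k - 2*exp(-3*b)/3


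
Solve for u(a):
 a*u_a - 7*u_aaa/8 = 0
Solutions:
 u(a) = C1 + Integral(C2*airyai(2*7^(2/3)*a/7) + C3*airybi(2*7^(2/3)*a/7), a)


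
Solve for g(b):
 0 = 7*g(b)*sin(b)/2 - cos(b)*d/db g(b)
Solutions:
 g(b) = C1/cos(b)^(7/2)


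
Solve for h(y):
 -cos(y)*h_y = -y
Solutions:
 h(y) = C1 + Integral(y/cos(y), y)


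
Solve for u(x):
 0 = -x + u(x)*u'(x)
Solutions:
 u(x) = -sqrt(C1 + x^2)
 u(x) = sqrt(C1 + x^2)


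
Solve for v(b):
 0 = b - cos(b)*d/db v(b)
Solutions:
 v(b) = C1 + Integral(b/cos(b), b)


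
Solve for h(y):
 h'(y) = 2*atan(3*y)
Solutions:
 h(y) = C1 + 2*y*atan(3*y) - log(9*y^2 + 1)/3


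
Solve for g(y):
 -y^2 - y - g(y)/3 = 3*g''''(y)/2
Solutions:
 g(y) = -3*y^2 - 3*y + (C1*sin(2^(3/4)*sqrt(3)*y/6) + C2*cos(2^(3/4)*sqrt(3)*y/6))*exp(-2^(3/4)*sqrt(3)*y/6) + (C3*sin(2^(3/4)*sqrt(3)*y/6) + C4*cos(2^(3/4)*sqrt(3)*y/6))*exp(2^(3/4)*sqrt(3)*y/6)


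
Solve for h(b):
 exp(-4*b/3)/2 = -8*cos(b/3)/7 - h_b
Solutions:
 h(b) = C1 - 24*sin(b/3)/7 + 3*exp(-4*b/3)/8


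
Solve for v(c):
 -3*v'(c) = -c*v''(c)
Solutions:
 v(c) = C1 + C2*c^4


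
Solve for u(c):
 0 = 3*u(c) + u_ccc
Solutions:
 u(c) = C3*exp(-3^(1/3)*c) + (C1*sin(3^(5/6)*c/2) + C2*cos(3^(5/6)*c/2))*exp(3^(1/3)*c/2)


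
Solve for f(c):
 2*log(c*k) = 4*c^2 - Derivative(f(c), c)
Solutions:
 f(c) = C1 + 4*c^3/3 - 2*c*log(c*k) + 2*c


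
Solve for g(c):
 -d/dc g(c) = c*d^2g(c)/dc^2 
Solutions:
 g(c) = C1 + C2*log(c)


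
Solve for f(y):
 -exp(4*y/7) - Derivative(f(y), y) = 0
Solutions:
 f(y) = C1 - 7*exp(4*y/7)/4


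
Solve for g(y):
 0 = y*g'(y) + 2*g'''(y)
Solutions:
 g(y) = C1 + Integral(C2*airyai(-2^(2/3)*y/2) + C3*airybi(-2^(2/3)*y/2), y)


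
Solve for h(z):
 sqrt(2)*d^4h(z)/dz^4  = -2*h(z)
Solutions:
 h(z) = (C1*sin(2^(5/8)*z/2) + C2*cos(2^(5/8)*z/2))*exp(-2^(5/8)*z/2) + (C3*sin(2^(5/8)*z/2) + C4*cos(2^(5/8)*z/2))*exp(2^(5/8)*z/2)


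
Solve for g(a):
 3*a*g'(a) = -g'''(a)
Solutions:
 g(a) = C1 + Integral(C2*airyai(-3^(1/3)*a) + C3*airybi(-3^(1/3)*a), a)


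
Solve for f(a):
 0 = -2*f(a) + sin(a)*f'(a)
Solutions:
 f(a) = C1*(cos(a) - 1)/(cos(a) + 1)


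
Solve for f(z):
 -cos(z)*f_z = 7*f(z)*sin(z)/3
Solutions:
 f(z) = C1*cos(z)^(7/3)


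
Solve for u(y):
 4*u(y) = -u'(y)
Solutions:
 u(y) = C1*exp(-4*y)
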